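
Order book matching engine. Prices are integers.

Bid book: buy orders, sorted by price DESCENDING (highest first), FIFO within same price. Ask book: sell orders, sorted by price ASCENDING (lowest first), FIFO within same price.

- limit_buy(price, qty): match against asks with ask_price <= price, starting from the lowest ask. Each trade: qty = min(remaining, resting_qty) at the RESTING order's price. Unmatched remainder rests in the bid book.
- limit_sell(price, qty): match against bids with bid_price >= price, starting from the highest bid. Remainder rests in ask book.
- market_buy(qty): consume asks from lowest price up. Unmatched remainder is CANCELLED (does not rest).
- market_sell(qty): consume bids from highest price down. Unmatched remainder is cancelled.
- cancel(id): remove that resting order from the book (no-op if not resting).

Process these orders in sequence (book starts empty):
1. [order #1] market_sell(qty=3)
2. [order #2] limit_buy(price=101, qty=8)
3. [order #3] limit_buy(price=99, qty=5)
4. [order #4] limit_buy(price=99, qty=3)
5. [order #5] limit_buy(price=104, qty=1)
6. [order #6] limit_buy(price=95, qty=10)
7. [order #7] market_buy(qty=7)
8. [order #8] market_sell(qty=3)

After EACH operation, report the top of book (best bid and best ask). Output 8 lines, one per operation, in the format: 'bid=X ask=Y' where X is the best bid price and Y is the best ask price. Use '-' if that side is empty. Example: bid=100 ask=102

Answer: bid=- ask=-
bid=101 ask=-
bid=101 ask=-
bid=101 ask=-
bid=104 ask=-
bid=104 ask=-
bid=104 ask=-
bid=101 ask=-

Derivation:
After op 1 [order #1] market_sell(qty=3): fills=none; bids=[-] asks=[-]
After op 2 [order #2] limit_buy(price=101, qty=8): fills=none; bids=[#2:8@101] asks=[-]
After op 3 [order #3] limit_buy(price=99, qty=5): fills=none; bids=[#2:8@101 #3:5@99] asks=[-]
After op 4 [order #4] limit_buy(price=99, qty=3): fills=none; bids=[#2:8@101 #3:5@99 #4:3@99] asks=[-]
After op 5 [order #5] limit_buy(price=104, qty=1): fills=none; bids=[#5:1@104 #2:8@101 #3:5@99 #4:3@99] asks=[-]
After op 6 [order #6] limit_buy(price=95, qty=10): fills=none; bids=[#5:1@104 #2:8@101 #3:5@99 #4:3@99 #6:10@95] asks=[-]
After op 7 [order #7] market_buy(qty=7): fills=none; bids=[#5:1@104 #2:8@101 #3:5@99 #4:3@99 #6:10@95] asks=[-]
After op 8 [order #8] market_sell(qty=3): fills=#5x#8:1@104 #2x#8:2@101; bids=[#2:6@101 #3:5@99 #4:3@99 #6:10@95] asks=[-]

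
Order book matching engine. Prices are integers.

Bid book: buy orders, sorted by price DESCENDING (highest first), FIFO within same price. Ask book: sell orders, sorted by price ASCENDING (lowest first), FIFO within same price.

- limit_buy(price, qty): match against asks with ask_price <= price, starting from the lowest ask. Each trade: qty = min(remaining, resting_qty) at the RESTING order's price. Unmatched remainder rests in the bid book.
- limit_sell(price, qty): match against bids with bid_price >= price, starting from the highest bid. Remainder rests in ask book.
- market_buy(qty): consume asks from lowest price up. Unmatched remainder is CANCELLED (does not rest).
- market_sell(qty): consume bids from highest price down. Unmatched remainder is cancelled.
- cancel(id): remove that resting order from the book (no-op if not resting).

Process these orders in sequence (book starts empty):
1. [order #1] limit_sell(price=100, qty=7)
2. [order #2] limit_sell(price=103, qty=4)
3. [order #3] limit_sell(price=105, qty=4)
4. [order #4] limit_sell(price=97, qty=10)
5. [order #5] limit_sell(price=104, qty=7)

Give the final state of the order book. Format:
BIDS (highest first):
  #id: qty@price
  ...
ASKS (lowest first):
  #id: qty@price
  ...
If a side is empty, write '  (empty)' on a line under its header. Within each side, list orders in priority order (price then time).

Answer: BIDS (highest first):
  (empty)
ASKS (lowest first):
  #4: 10@97
  #1: 7@100
  #2: 4@103
  #5: 7@104
  #3: 4@105

Derivation:
After op 1 [order #1] limit_sell(price=100, qty=7): fills=none; bids=[-] asks=[#1:7@100]
After op 2 [order #2] limit_sell(price=103, qty=4): fills=none; bids=[-] asks=[#1:7@100 #2:4@103]
After op 3 [order #3] limit_sell(price=105, qty=4): fills=none; bids=[-] asks=[#1:7@100 #2:4@103 #3:4@105]
After op 4 [order #4] limit_sell(price=97, qty=10): fills=none; bids=[-] asks=[#4:10@97 #1:7@100 #2:4@103 #3:4@105]
After op 5 [order #5] limit_sell(price=104, qty=7): fills=none; bids=[-] asks=[#4:10@97 #1:7@100 #2:4@103 #5:7@104 #3:4@105]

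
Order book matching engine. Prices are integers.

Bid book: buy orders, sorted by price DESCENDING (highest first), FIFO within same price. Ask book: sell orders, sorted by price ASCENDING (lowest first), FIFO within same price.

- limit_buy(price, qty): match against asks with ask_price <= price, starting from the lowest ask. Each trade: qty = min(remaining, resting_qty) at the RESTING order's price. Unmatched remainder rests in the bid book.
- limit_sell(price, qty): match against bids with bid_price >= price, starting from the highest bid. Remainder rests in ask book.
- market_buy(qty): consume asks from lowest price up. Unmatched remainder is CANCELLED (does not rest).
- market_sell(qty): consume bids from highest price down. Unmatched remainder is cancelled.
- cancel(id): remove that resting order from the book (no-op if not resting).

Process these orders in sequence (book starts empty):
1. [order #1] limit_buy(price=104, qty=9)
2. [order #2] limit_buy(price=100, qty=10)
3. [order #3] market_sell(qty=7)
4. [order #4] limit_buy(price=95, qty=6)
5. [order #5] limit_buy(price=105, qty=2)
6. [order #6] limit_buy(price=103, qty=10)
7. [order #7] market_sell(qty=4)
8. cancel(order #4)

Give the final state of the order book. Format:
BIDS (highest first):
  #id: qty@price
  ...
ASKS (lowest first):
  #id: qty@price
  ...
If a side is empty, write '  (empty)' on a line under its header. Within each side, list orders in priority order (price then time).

Answer: BIDS (highest first):
  #6: 10@103
  #2: 10@100
ASKS (lowest first):
  (empty)

Derivation:
After op 1 [order #1] limit_buy(price=104, qty=9): fills=none; bids=[#1:9@104] asks=[-]
After op 2 [order #2] limit_buy(price=100, qty=10): fills=none; bids=[#1:9@104 #2:10@100] asks=[-]
After op 3 [order #3] market_sell(qty=7): fills=#1x#3:7@104; bids=[#1:2@104 #2:10@100] asks=[-]
After op 4 [order #4] limit_buy(price=95, qty=6): fills=none; bids=[#1:2@104 #2:10@100 #4:6@95] asks=[-]
After op 5 [order #5] limit_buy(price=105, qty=2): fills=none; bids=[#5:2@105 #1:2@104 #2:10@100 #4:6@95] asks=[-]
After op 6 [order #6] limit_buy(price=103, qty=10): fills=none; bids=[#5:2@105 #1:2@104 #6:10@103 #2:10@100 #4:6@95] asks=[-]
After op 7 [order #7] market_sell(qty=4): fills=#5x#7:2@105 #1x#7:2@104; bids=[#6:10@103 #2:10@100 #4:6@95] asks=[-]
After op 8 cancel(order #4): fills=none; bids=[#6:10@103 #2:10@100] asks=[-]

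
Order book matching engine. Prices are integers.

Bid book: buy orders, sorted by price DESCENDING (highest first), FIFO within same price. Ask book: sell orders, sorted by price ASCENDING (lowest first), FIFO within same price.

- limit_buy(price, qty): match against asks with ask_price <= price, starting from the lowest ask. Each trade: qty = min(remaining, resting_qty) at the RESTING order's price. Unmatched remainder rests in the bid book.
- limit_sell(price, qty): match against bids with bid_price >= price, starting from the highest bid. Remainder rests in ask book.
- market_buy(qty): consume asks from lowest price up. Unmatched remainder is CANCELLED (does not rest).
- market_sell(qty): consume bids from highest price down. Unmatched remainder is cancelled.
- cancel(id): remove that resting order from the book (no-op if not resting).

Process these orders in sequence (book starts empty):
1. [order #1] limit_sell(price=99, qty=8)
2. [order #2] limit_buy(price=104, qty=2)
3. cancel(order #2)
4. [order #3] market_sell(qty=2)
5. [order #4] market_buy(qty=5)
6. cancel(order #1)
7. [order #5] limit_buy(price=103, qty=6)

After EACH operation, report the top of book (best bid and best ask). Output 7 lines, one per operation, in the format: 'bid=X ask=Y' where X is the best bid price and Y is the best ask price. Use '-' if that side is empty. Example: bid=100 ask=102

After op 1 [order #1] limit_sell(price=99, qty=8): fills=none; bids=[-] asks=[#1:8@99]
After op 2 [order #2] limit_buy(price=104, qty=2): fills=#2x#1:2@99; bids=[-] asks=[#1:6@99]
After op 3 cancel(order #2): fills=none; bids=[-] asks=[#1:6@99]
After op 4 [order #3] market_sell(qty=2): fills=none; bids=[-] asks=[#1:6@99]
After op 5 [order #4] market_buy(qty=5): fills=#4x#1:5@99; bids=[-] asks=[#1:1@99]
After op 6 cancel(order #1): fills=none; bids=[-] asks=[-]
After op 7 [order #5] limit_buy(price=103, qty=6): fills=none; bids=[#5:6@103] asks=[-]

Answer: bid=- ask=99
bid=- ask=99
bid=- ask=99
bid=- ask=99
bid=- ask=99
bid=- ask=-
bid=103 ask=-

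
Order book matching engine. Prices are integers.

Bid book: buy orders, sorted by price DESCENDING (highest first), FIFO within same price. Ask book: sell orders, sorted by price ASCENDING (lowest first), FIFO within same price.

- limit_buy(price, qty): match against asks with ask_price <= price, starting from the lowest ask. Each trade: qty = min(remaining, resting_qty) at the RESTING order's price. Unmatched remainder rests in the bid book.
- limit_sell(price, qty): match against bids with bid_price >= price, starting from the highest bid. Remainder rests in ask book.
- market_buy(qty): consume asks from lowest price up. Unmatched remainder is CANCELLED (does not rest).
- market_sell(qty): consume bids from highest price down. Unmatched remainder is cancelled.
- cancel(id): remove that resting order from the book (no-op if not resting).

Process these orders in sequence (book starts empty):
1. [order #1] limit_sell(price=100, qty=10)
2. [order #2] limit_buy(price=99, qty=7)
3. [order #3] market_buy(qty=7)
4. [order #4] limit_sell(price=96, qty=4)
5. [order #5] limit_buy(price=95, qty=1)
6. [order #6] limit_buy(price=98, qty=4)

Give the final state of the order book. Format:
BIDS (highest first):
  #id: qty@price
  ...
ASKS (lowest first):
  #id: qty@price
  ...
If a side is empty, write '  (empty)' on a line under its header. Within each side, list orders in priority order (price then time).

Answer: BIDS (highest first):
  #2: 3@99
  #6: 4@98
  #5: 1@95
ASKS (lowest first):
  #1: 3@100

Derivation:
After op 1 [order #1] limit_sell(price=100, qty=10): fills=none; bids=[-] asks=[#1:10@100]
After op 2 [order #2] limit_buy(price=99, qty=7): fills=none; bids=[#2:7@99] asks=[#1:10@100]
After op 3 [order #3] market_buy(qty=7): fills=#3x#1:7@100; bids=[#2:7@99] asks=[#1:3@100]
After op 4 [order #4] limit_sell(price=96, qty=4): fills=#2x#4:4@99; bids=[#2:3@99] asks=[#1:3@100]
After op 5 [order #5] limit_buy(price=95, qty=1): fills=none; bids=[#2:3@99 #5:1@95] asks=[#1:3@100]
After op 6 [order #6] limit_buy(price=98, qty=4): fills=none; bids=[#2:3@99 #6:4@98 #5:1@95] asks=[#1:3@100]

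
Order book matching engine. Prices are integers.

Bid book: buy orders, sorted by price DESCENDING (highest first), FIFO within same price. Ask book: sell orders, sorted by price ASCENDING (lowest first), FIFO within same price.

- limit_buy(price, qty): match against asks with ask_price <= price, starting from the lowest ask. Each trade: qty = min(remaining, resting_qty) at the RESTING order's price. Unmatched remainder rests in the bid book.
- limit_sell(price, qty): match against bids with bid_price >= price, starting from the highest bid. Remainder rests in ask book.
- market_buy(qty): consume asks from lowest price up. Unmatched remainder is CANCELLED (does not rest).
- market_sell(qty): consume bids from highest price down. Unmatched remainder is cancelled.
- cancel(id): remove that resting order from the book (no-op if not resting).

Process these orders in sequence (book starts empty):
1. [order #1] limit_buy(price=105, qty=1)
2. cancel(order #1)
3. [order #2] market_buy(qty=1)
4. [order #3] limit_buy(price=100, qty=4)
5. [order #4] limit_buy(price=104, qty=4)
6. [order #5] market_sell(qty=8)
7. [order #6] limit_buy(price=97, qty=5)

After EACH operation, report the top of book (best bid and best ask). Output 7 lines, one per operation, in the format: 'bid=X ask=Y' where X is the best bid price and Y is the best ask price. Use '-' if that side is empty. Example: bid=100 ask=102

Answer: bid=105 ask=-
bid=- ask=-
bid=- ask=-
bid=100 ask=-
bid=104 ask=-
bid=- ask=-
bid=97 ask=-

Derivation:
After op 1 [order #1] limit_buy(price=105, qty=1): fills=none; bids=[#1:1@105] asks=[-]
After op 2 cancel(order #1): fills=none; bids=[-] asks=[-]
After op 3 [order #2] market_buy(qty=1): fills=none; bids=[-] asks=[-]
After op 4 [order #3] limit_buy(price=100, qty=4): fills=none; bids=[#3:4@100] asks=[-]
After op 5 [order #4] limit_buy(price=104, qty=4): fills=none; bids=[#4:4@104 #3:4@100] asks=[-]
After op 6 [order #5] market_sell(qty=8): fills=#4x#5:4@104 #3x#5:4@100; bids=[-] asks=[-]
After op 7 [order #6] limit_buy(price=97, qty=5): fills=none; bids=[#6:5@97] asks=[-]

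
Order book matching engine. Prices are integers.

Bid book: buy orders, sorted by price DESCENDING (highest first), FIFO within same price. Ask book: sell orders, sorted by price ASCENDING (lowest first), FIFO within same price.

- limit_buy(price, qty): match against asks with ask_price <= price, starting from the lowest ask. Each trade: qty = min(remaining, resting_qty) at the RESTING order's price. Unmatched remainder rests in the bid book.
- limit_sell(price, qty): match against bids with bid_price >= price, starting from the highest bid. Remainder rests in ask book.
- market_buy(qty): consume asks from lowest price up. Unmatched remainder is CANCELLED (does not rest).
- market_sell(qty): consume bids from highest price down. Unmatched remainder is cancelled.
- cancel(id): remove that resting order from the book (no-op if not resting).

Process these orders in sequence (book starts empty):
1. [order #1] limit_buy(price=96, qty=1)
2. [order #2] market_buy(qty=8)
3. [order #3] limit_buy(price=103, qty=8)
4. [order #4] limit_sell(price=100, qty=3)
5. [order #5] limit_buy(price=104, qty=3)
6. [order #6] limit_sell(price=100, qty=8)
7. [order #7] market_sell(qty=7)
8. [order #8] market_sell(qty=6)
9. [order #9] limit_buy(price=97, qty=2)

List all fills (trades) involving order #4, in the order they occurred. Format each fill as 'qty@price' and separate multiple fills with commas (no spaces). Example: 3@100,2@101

Answer: 3@103

Derivation:
After op 1 [order #1] limit_buy(price=96, qty=1): fills=none; bids=[#1:1@96] asks=[-]
After op 2 [order #2] market_buy(qty=8): fills=none; bids=[#1:1@96] asks=[-]
After op 3 [order #3] limit_buy(price=103, qty=8): fills=none; bids=[#3:8@103 #1:1@96] asks=[-]
After op 4 [order #4] limit_sell(price=100, qty=3): fills=#3x#4:3@103; bids=[#3:5@103 #1:1@96] asks=[-]
After op 5 [order #5] limit_buy(price=104, qty=3): fills=none; bids=[#5:3@104 #3:5@103 #1:1@96] asks=[-]
After op 6 [order #6] limit_sell(price=100, qty=8): fills=#5x#6:3@104 #3x#6:5@103; bids=[#1:1@96] asks=[-]
After op 7 [order #7] market_sell(qty=7): fills=#1x#7:1@96; bids=[-] asks=[-]
After op 8 [order #8] market_sell(qty=6): fills=none; bids=[-] asks=[-]
After op 9 [order #9] limit_buy(price=97, qty=2): fills=none; bids=[#9:2@97] asks=[-]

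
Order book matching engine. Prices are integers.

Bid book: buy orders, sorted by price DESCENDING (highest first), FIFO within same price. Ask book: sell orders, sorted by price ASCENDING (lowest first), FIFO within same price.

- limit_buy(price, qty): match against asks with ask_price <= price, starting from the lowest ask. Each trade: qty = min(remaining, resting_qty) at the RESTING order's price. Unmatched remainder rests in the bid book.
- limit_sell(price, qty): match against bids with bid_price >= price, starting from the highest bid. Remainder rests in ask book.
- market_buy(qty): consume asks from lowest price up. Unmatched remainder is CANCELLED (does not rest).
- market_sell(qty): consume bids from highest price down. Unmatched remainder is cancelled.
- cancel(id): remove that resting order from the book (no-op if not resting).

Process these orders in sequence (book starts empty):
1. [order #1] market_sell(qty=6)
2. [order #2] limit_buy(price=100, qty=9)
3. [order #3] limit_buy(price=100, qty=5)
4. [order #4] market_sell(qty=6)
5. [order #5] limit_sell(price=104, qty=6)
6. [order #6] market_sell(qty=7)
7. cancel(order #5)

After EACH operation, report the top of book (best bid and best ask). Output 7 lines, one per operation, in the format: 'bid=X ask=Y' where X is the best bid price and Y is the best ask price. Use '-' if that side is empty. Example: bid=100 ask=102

After op 1 [order #1] market_sell(qty=6): fills=none; bids=[-] asks=[-]
After op 2 [order #2] limit_buy(price=100, qty=9): fills=none; bids=[#2:9@100] asks=[-]
After op 3 [order #3] limit_buy(price=100, qty=5): fills=none; bids=[#2:9@100 #3:5@100] asks=[-]
After op 4 [order #4] market_sell(qty=6): fills=#2x#4:6@100; bids=[#2:3@100 #3:5@100] asks=[-]
After op 5 [order #5] limit_sell(price=104, qty=6): fills=none; bids=[#2:3@100 #3:5@100] asks=[#5:6@104]
After op 6 [order #6] market_sell(qty=7): fills=#2x#6:3@100 #3x#6:4@100; bids=[#3:1@100] asks=[#5:6@104]
After op 7 cancel(order #5): fills=none; bids=[#3:1@100] asks=[-]

Answer: bid=- ask=-
bid=100 ask=-
bid=100 ask=-
bid=100 ask=-
bid=100 ask=104
bid=100 ask=104
bid=100 ask=-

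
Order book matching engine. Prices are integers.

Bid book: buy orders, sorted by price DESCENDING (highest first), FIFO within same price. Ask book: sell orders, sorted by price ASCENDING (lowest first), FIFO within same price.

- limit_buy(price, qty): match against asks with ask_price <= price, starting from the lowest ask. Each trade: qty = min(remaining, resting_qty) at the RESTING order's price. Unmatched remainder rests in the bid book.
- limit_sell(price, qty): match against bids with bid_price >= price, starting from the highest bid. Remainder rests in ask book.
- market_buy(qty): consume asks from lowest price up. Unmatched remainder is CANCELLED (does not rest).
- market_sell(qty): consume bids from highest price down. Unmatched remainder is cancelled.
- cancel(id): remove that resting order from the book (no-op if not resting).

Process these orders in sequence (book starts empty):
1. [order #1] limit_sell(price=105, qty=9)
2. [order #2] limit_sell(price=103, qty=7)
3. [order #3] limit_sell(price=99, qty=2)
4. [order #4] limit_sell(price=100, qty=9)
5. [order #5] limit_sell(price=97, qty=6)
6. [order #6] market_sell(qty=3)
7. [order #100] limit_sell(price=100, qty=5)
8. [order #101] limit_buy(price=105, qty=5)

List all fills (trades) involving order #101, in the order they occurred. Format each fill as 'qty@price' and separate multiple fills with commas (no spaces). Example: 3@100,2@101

After op 1 [order #1] limit_sell(price=105, qty=9): fills=none; bids=[-] asks=[#1:9@105]
After op 2 [order #2] limit_sell(price=103, qty=7): fills=none; bids=[-] asks=[#2:7@103 #1:9@105]
After op 3 [order #3] limit_sell(price=99, qty=2): fills=none; bids=[-] asks=[#3:2@99 #2:7@103 #1:9@105]
After op 4 [order #4] limit_sell(price=100, qty=9): fills=none; bids=[-] asks=[#3:2@99 #4:9@100 #2:7@103 #1:9@105]
After op 5 [order #5] limit_sell(price=97, qty=6): fills=none; bids=[-] asks=[#5:6@97 #3:2@99 #4:9@100 #2:7@103 #1:9@105]
After op 6 [order #6] market_sell(qty=3): fills=none; bids=[-] asks=[#5:6@97 #3:2@99 #4:9@100 #2:7@103 #1:9@105]
After op 7 [order #100] limit_sell(price=100, qty=5): fills=none; bids=[-] asks=[#5:6@97 #3:2@99 #4:9@100 #100:5@100 #2:7@103 #1:9@105]
After op 8 [order #101] limit_buy(price=105, qty=5): fills=#101x#5:5@97; bids=[-] asks=[#5:1@97 #3:2@99 #4:9@100 #100:5@100 #2:7@103 #1:9@105]

Answer: 5@97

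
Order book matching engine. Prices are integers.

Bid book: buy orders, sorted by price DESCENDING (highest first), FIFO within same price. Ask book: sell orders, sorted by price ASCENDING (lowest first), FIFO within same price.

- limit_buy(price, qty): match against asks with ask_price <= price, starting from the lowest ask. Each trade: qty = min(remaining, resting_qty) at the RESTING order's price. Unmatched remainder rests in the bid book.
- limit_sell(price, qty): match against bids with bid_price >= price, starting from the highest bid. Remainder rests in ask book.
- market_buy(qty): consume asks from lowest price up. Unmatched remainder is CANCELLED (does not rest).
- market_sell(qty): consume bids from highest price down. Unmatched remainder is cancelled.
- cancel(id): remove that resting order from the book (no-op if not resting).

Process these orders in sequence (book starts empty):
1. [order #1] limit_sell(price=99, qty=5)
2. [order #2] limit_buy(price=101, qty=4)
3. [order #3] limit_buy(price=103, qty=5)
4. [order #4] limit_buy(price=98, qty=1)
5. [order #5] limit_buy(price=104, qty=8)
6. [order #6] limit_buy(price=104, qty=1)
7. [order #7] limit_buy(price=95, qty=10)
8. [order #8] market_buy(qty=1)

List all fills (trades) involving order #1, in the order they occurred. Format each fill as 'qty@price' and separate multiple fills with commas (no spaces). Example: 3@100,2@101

Answer: 4@99,1@99

Derivation:
After op 1 [order #1] limit_sell(price=99, qty=5): fills=none; bids=[-] asks=[#1:5@99]
After op 2 [order #2] limit_buy(price=101, qty=4): fills=#2x#1:4@99; bids=[-] asks=[#1:1@99]
After op 3 [order #3] limit_buy(price=103, qty=5): fills=#3x#1:1@99; bids=[#3:4@103] asks=[-]
After op 4 [order #4] limit_buy(price=98, qty=1): fills=none; bids=[#3:4@103 #4:1@98] asks=[-]
After op 5 [order #5] limit_buy(price=104, qty=8): fills=none; bids=[#5:8@104 #3:4@103 #4:1@98] asks=[-]
After op 6 [order #6] limit_buy(price=104, qty=1): fills=none; bids=[#5:8@104 #6:1@104 #3:4@103 #4:1@98] asks=[-]
After op 7 [order #7] limit_buy(price=95, qty=10): fills=none; bids=[#5:8@104 #6:1@104 #3:4@103 #4:1@98 #7:10@95] asks=[-]
After op 8 [order #8] market_buy(qty=1): fills=none; bids=[#5:8@104 #6:1@104 #3:4@103 #4:1@98 #7:10@95] asks=[-]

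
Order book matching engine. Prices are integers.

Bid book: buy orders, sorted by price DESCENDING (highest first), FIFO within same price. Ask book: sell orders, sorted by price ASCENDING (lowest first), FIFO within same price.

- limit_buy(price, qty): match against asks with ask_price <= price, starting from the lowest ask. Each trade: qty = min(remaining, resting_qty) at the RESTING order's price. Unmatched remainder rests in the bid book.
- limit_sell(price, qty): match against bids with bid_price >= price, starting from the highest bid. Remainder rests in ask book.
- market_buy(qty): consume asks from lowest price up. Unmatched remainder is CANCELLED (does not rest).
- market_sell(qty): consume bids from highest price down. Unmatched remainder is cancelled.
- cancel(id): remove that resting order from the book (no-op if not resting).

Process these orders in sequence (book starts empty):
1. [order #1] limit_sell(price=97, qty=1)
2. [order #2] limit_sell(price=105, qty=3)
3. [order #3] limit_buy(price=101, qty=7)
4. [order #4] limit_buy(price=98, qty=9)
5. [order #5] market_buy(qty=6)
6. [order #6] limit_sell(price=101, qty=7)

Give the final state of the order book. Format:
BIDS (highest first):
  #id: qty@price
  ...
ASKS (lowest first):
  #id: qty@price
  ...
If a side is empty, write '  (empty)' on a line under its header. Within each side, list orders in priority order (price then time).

After op 1 [order #1] limit_sell(price=97, qty=1): fills=none; bids=[-] asks=[#1:1@97]
After op 2 [order #2] limit_sell(price=105, qty=3): fills=none; bids=[-] asks=[#1:1@97 #2:3@105]
After op 3 [order #3] limit_buy(price=101, qty=7): fills=#3x#1:1@97; bids=[#3:6@101] asks=[#2:3@105]
After op 4 [order #4] limit_buy(price=98, qty=9): fills=none; bids=[#3:6@101 #4:9@98] asks=[#2:3@105]
After op 5 [order #5] market_buy(qty=6): fills=#5x#2:3@105; bids=[#3:6@101 #4:9@98] asks=[-]
After op 6 [order #6] limit_sell(price=101, qty=7): fills=#3x#6:6@101; bids=[#4:9@98] asks=[#6:1@101]

Answer: BIDS (highest first):
  #4: 9@98
ASKS (lowest first):
  #6: 1@101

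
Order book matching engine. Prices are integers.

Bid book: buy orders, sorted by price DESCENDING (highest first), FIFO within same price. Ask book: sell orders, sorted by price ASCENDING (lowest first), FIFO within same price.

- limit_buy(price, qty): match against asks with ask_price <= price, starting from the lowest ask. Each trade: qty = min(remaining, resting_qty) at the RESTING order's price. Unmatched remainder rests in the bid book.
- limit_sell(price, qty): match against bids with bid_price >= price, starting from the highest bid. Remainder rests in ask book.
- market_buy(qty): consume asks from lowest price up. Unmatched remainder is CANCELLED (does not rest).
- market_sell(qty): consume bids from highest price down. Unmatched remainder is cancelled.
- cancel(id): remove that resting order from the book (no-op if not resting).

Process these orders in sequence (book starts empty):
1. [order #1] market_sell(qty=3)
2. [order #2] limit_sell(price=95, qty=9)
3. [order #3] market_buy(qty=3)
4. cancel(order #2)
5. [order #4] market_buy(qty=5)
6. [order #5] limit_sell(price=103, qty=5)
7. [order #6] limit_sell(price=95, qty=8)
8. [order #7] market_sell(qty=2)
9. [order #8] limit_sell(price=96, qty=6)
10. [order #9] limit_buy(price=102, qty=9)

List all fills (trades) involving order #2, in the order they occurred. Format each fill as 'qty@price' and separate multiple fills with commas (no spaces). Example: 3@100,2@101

After op 1 [order #1] market_sell(qty=3): fills=none; bids=[-] asks=[-]
After op 2 [order #2] limit_sell(price=95, qty=9): fills=none; bids=[-] asks=[#2:9@95]
After op 3 [order #3] market_buy(qty=3): fills=#3x#2:3@95; bids=[-] asks=[#2:6@95]
After op 4 cancel(order #2): fills=none; bids=[-] asks=[-]
After op 5 [order #4] market_buy(qty=5): fills=none; bids=[-] asks=[-]
After op 6 [order #5] limit_sell(price=103, qty=5): fills=none; bids=[-] asks=[#5:5@103]
After op 7 [order #6] limit_sell(price=95, qty=8): fills=none; bids=[-] asks=[#6:8@95 #5:5@103]
After op 8 [order #7] market_sell(qty=2): fills=none; bids=[-] asks=[#6:8@95 #5:5@103]
After op 9 [order #8] limit_sell(price=96, qty=6): fills=none; bids=[-] asks=[#6:8@95 #8:6@96 #5:5@103]
After op 10 [order #9] limit_buy(price=102, qty=9): fills=#9x#6:8@95 #9x#8:1@96; bids=[-] asks=[#8:5@96 #5:5@103]

Answer: 3@95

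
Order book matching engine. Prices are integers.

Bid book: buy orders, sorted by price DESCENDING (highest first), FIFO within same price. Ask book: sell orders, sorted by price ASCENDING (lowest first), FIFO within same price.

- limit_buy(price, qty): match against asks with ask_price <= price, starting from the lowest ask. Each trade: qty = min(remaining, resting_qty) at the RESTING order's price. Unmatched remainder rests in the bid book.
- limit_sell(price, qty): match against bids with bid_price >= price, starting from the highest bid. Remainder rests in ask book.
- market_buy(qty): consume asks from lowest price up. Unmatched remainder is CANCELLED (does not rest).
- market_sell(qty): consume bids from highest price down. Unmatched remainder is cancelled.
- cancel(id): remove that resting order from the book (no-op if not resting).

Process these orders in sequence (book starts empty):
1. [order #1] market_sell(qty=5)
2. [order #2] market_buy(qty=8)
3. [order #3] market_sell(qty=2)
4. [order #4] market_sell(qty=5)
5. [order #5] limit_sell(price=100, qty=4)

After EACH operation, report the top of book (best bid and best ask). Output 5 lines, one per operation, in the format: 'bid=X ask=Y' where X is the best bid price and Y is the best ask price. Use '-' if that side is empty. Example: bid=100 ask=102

After op 1 [order #1] market_sell(qty=5): fills=none; bids=[-] asks=[-]
After op 2 [order #2] market_buy(qty=8): fills=none; bids=[-] asks=[-]
After op 3 [order #3] market_sell(qty=2): fills=none; bids=[-] asks=[-]
After op 4 [order #4] market_sell(qty=5): fills=none; bids=[-] asks=[-]
After op 5 [order #5] limit_sell(price=100, qty=4): fills=none; bids=[-] asks=[#5:4@100]

Answer: bid=- ask=-
bid=- ask=-
bid=- ask=-
bid=- ask=-
bid=- ask=100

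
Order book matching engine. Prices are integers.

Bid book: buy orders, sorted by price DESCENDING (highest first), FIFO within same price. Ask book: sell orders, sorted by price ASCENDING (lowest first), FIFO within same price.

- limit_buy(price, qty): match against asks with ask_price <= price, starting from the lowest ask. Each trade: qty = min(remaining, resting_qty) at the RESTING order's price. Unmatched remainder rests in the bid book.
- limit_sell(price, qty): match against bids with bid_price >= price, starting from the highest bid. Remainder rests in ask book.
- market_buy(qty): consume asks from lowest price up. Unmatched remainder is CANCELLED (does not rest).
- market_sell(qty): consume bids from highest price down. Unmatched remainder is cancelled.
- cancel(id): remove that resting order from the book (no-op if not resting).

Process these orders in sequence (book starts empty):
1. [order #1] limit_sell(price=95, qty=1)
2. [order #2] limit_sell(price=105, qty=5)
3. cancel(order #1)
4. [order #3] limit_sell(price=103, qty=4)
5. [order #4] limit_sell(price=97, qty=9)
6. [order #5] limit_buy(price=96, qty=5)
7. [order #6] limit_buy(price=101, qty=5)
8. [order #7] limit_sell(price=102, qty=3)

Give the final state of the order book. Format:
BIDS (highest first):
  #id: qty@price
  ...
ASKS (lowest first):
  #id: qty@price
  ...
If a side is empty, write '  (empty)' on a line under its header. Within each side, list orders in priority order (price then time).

Answer: BIDS (highest first):
  #5: 5@96
ASKS (lowest first):
  #4: 4@97
  #7: 3@102
  #3: 4@103
  #2: 5@105

Derivation:
After op 1 [order #1] limit_sell(price=95, qty=1): fills=none; bids=[-] asks=[#1:1@95]
After op 2 [order #2] limit_sell(price=105, qty=5): fills=none; bids=[-] asks=[#1:1@95 #2:5@105]
After op 3 cancel(order #1): fills=none; bids=[-] asks=[#2:5@105]
After op 4 [order #3] limit_sell(price=103, qty=4): fills=none; bids=[-] asks=[#3:4@103 #2:5@105]
After op 5 [order #4] limit_sell(price=97, qty=9): fills=none; bids=[-] asks=[#4:9@97 #3:4@103 #2:5@105]
After op 6 [order #5] limit_buy(price=96, qty=5): fills=none; bids=[#5:5@96] asks=[#4:9@97 #3:4@103 #2:5@105]
After op 7 [order #6] limit_buy(price=101, qty=5): fills=#6x#4:5@97; bids=[#5:5@96] asks=[#4:4@97 #3:4@103 #2:5@105]
After op 8 [order #7] limit_sell(price=102, qty=3): fills=none; bids=[#5:5@96] asks=[#4:4@97 #7:3@102 #3:4@103 #2:5@105]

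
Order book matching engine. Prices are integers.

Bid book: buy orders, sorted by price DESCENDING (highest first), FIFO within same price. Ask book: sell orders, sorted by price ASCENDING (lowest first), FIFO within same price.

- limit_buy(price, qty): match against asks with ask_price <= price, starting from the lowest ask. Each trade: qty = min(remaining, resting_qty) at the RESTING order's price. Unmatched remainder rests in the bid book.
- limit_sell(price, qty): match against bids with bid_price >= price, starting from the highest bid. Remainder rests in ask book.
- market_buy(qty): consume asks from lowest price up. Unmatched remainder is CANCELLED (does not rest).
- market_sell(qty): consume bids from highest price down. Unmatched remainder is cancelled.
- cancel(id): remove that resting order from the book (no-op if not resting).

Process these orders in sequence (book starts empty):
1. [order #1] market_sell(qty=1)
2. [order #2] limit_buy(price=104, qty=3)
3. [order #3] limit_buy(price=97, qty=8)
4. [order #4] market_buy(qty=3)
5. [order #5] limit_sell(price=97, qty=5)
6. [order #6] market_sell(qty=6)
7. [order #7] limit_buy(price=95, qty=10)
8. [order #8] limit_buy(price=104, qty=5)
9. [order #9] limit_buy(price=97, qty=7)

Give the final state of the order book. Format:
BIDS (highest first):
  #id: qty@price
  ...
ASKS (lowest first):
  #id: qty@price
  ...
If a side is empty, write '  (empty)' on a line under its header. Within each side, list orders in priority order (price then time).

After op 1 [order #1] market_sell(qty=1): fills=none; bids=[-] asks=[-]
After op 2 [order #2] limit_buy(price=104, qty=3): fills=none; bids=[#2:3@104] asks=[-]
After op 3 [order #3] limit_buy(price=97, qty=8): fills=none; bids=[#2:3@104 #3:8@97] asks=[-]
After op 4 [order #4] market_buy(qty=3): fills=none; bids=[#2:3@104 #3:8@97] asks=[-]
After op 5 [order #5] limit_sell(price=97, qty=5): fills=#2x#5:3@104 #3x#5:2@97; bids=[#3:6@97] asks=[-]
After op 6 [order #6] market_sell(qty=6): fills=#3x#6:6@97; bids=[-] asks=[-]
After op 7 [order #7] limit_buy(price=95, qty=10): fills=none; bids=[#7:10@95] asks=[-]
After op 8 [order #8] limit_buy(price=104, qty=5): fills=none; bids=[#8:5@104 #7:10@95] asks=[-]
After op 9 [order #9] limit_buy(price=97, qty=7): fills=none; bids=[#8:5@104 #9:7@97 #7:10@95] asks=[-]

Answer: BIDS (highest first):
  #8: 5@104
  #9: 7@97
  #7: 10@95
ASKS (lowest first):
  (empty)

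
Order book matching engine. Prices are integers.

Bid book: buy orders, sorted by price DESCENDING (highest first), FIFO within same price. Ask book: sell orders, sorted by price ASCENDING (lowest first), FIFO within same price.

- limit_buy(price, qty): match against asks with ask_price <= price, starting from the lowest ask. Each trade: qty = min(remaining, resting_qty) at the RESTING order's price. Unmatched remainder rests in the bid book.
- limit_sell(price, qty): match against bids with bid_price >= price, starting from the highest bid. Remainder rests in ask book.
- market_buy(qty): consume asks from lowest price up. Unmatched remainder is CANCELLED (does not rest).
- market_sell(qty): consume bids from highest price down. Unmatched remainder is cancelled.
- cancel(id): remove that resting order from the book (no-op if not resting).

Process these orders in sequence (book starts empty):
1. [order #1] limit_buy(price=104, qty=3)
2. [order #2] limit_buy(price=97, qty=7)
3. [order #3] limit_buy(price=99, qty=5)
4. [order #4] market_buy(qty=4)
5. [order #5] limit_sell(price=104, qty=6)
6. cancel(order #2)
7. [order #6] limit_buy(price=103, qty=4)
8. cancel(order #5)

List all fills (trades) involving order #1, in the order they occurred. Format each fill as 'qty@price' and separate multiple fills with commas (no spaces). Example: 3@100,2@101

Answer: 3@104

Derivation:
After op 1 [order #1] limit_buy(price=104, qty=3): fills=none; bids=[#1:3@104] asks=[-]
After op 2 [order #2] limit_buy(price=97, qty=7): fills=none; bids=[#1:3@104 #2:7@97] asks=[-]
After op 3 [order #3] limit_buy(price=99, qty=5): fills=none; bids=[#1:3@104 #3:5@99 #2:7@97] asks=[-]
After op 4 [order #4] market_buy(qty=4): fills=none; bids=[#1:3@104 #3:5@99 #2:7@97] asks=[-]
After op 5 [order #5] limit_sell(price=104, qty=6): fills=#1x#5:3@104; bids=[#3:5@99 #2:7@97] asks=[#5:3@104]
After op 6 cancel(order #2): fills=none; bids=[#3:5@99] asks=[#5:3@104]
After op 7 [order #6] limit_buy(price=103, qty=4): fills=none; bids=[#6:4@103 #3:5@99] asks=[#5:3@104]
After op 8 cancel(order #5): fills=none; bids=[#6:4@103 #3:5@99] asks=[-]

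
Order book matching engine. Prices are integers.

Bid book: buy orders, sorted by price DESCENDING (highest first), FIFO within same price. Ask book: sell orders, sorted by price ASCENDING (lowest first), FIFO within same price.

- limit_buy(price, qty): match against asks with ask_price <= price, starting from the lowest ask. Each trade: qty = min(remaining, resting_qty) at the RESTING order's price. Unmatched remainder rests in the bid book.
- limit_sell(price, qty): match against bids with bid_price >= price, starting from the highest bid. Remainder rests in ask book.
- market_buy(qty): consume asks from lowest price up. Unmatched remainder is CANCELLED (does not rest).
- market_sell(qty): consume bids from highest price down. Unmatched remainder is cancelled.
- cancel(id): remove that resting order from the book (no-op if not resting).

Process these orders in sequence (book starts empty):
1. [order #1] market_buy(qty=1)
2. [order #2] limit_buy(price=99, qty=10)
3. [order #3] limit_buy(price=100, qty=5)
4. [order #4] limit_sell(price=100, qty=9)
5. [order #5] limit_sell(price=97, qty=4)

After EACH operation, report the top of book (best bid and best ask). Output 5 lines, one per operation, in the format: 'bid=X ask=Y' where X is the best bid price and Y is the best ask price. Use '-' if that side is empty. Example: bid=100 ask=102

Answer: bid=- ask=-
bid=99 ask=-
bid=100 ask=-
bid=99 ask=100
bid=99 ask=100

Derivation:
After op 1 [order #1] market_buy(qty=1): fills=none; bids=[-] asks=[-]
After op 2 [order #2] limit_buy(price=99, qty=10): fills=none; bids=[#2:10@99] asks=[-]
After op 3 [order #3] limit_buy(price=100, qty=5): fills=none; bids=[#3:5@100 #2:10@99] asks=[-]
After op 4 [order #4] limit_sell(price=100, qty=9): fills=#3x#4:5@100; bids=[#2:10@99] asks=[#4:4@100]
After op 5 [order #5] limit_sell(price=97, qty=4): fills=#2x#5:4@99; bids=[#2:6@99] asks=[#4:4@100]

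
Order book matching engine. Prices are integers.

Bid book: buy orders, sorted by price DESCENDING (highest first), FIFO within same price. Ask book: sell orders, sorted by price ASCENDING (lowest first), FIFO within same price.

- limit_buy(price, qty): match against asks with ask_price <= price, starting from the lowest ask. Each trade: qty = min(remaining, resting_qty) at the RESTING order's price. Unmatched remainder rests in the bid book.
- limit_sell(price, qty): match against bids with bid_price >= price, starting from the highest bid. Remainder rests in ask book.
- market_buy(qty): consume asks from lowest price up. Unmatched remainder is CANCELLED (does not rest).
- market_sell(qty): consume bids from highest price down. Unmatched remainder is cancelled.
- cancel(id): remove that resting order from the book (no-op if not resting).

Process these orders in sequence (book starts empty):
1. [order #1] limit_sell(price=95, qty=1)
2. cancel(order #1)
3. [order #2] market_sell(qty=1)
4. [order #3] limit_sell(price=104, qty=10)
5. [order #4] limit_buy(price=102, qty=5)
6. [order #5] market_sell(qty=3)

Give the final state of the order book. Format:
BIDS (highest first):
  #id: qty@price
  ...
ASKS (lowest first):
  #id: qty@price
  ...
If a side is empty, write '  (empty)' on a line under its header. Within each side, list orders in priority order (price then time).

Answer: BIDS (highest first):
  #4: 2@102
ASKS (lowest first):
  #3: 10@104

Derivation:
After op 1 [order #1] limit_sell(price=95, qty=1): fills=none; bids=[-] asks=[#1:1@95]
After op 2 cancel(order #1): fills=none; bids=[-] asks=[-]
After op 3 [order #2] market_sell(qty=1): fills=none; bids=[-] asks=[-]
After op 4 [order #3] limit_sell(price=104, qty=10): fills=none; bids=[-] asks=[#3:10@104]
After op 5 [order #4] limit_buy(price=102, qty=5): fills=none; bids=[#4:5@102] asks=[#3:10@104]
After op 6 [order #5] market_sell(qty=3): fills=#4x#5:3@102; bids=[#4:2@102] asks=[#3:10@104]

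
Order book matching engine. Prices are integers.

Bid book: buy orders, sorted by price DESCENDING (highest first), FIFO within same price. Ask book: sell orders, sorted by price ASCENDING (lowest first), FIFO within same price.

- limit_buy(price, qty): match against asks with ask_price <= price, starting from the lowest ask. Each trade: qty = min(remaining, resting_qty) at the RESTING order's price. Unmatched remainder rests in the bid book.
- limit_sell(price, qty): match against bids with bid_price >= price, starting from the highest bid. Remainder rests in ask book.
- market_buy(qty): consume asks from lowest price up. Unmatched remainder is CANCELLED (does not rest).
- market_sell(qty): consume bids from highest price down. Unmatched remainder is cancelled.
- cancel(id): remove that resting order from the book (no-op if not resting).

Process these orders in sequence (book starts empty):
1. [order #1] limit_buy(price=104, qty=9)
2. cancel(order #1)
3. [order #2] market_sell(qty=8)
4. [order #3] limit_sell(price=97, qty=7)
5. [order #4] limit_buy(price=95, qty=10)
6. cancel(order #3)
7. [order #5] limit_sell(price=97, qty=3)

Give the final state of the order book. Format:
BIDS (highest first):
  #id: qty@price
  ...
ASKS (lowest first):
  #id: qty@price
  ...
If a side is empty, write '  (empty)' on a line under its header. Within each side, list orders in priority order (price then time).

After op 1 [order #1] limit_buy(price=104, qty=9): fills=none; bids=[#1:9@104] asks=[-]
After op 2 cancel(order #1): fills=none; bids=[-] asks=[-]
After op 3 [order #2] market_sell(qty=8): fills=none; bids=[-] asks=[-]
After op 4 [order #3] limit_sell(price=97, qty=7): fills=none; bids=[-] asks=[#3:7@97]
After op 5 [order #4] limit_buy(price=95, qty=10): fills=none; bids=[#4:10@95] asks=[#3:7@97]
After op 6 cancel(order #3): fills=none; bids=[#4:10@95] asks=[-]
After op 7 [order #5] limit_sell(price=97, qty=3): fills=none; bids=[#4:10@95] asks=[#5:3@97]

Answer: BIDS (highest first):
  #4: 10@95
ASKS (lowest first):
  #5: 3@97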